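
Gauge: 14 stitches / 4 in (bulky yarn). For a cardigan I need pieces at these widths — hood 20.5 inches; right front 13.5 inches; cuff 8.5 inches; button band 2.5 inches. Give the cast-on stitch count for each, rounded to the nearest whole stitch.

hood 72; right front 47; cuff 30; button band 9.

Rate = 14/4 = 3.5 sts per in.
hood: 20.5 × 3.5 = 71.75 → 72.
right front: 13.5 × 3.5 = 47.25 → 47.
cuff: 8.5 × 3.5 = 29.75 → 30.
button band: 2.5 × 3.5 = 8.75 → 9.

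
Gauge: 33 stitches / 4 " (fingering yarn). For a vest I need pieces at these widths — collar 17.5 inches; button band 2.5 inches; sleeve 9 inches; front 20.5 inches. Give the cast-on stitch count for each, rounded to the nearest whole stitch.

Rate = 33/4 = 8.25 sts per in.
collar: 17.5 × 8.25 = 144.38 → 144.
button band: 2.5 × 8.25 = 20.62 → 21.
sleeve: 9 × 8.25 = 74.25 → 74.
front: 20.5 × 8.25 = 169.12 → 169.

collar 144; button band 21; sleeve 74; front 169.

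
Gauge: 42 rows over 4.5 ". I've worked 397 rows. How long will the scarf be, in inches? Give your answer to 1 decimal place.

42.5 inches.

42 rows / 4.5 inch = 9.333 rows per inch.
397 / 9.333 = 42.54 inches.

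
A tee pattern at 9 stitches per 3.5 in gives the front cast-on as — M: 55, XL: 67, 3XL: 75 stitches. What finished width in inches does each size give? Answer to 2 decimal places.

9/3.5 = 2.571 sts per in.
M: 55 / 2.571 = 21.389 → 21.39 in.
XL: 67 / 2.571 = 26.056 → 26.06 in.
3XL: 75 / 2.571 = 29.167 → 29.17 in.

M 21.39 inches; XL 26.06 inches; 3XL 29.17 inches.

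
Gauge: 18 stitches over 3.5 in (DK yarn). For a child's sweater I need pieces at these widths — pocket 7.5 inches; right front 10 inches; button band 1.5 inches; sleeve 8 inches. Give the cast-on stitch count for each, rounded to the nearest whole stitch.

pocket 39; right front 51; button band 8; sleeve 41.

Rate = 18/3.5 = 5.143 sts per in.
pocket: 7.5 × 5.143 = 38.57 → 39.
right front: 10 × 5.143 = 51.43 → 51.
button band: 1.5 × 5.143 = 7.71 → 8.
sleeve: 8 × 5.143 = 41.14 → 41.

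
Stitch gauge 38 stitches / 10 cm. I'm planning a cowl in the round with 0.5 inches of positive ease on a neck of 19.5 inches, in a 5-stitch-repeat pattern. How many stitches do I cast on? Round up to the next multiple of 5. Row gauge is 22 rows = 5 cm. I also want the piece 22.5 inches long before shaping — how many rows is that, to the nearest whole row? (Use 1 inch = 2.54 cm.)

Finished = 19.5 + 0.5 = 20 inches.
20 inches × 2.54 = 50.80 cm.
38/10 = 3.8 sts per cm; 50.80 × 3.8 = 193.04 sts.
Next multiple of 5 → 195.
22.5 inches = 57.15 cm; × 4.4 = 251.46 → 251 rows.

Cast on 195 stitches; work 251 rows.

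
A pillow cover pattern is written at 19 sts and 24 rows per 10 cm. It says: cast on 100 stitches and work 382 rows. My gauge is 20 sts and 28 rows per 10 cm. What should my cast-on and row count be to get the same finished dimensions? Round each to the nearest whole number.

Stitches: 100 × 20/19 = 105.26 → 105.
Rows: 382 × 28/24 = 445.67 → 446.

Cast on 105 stitches; work 446 rows.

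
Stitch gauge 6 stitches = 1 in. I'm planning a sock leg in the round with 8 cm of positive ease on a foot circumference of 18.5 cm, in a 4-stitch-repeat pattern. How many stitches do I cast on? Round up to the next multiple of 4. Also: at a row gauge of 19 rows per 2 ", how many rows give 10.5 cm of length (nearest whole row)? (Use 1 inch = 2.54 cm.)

Cast on 64 stitches; work 39 rows.

Finished = 18.5 + 8 = 26.5 cm.
26.5 cm × 1/2.54 = 10.43 inches.
6/1 = 6 sts per in; 10.43 × 6 = 62.60 sts.
Next multiple of 4 → 64.
10.5 cm = 4.13 inches; × 9.5 = 39.27 → 39 rows.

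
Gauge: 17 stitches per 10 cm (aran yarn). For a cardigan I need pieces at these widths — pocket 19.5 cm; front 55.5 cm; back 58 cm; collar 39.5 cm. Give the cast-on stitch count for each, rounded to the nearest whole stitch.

pocket 33; front 94; back 99; collar 67.

Rate = 17/10 = 1.7 sts per cm.
pocket: 19.5 × 1.7 = 33.15 → 33.
front: 55.5 × 1.7 = 94.35 → 94.
back: 58 × 1.7 = 98.60 → 99.
collar: 39.5 × 1.7 = 67.15 → 67.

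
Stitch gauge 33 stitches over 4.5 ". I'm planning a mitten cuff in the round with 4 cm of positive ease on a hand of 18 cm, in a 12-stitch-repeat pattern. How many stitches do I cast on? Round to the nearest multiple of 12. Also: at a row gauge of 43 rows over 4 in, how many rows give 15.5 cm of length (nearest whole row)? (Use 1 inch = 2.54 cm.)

Cast on 60 stitches; work 66 rows.

Finished = 18 + 4 = 22 cm.
22 cm × 1/2.54 = 8.66 inches.
33/4.5 = 7.333 sts per in; 8.66 × 7.333 = 63.52 sts.
Nearest multiple of 12 → 60.
15.5 cm = 6.10 inches; × 10.75 = 65.60 → 66 rows.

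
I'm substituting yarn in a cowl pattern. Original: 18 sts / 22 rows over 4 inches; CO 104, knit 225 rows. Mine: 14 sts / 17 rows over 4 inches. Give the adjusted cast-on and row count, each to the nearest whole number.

Cast on 81 stitches; work 174 rows.

Stitches: 104 × 14/18 = 80.89 → 81.
Rows: 225 × 17/22 = 173.86 → 174.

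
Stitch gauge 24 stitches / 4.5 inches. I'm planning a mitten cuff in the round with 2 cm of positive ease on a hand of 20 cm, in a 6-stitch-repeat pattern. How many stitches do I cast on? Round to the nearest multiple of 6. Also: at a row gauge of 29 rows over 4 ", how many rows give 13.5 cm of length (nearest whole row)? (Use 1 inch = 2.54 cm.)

Finished = 20 + 2 = 22 cm.
22 cm × 1/2.54 = 8.66 inches.
24/4.5 = 5.333 sts per in; 8.66 × 5.333 = 46.19 sts.
Nearest multiple of 6 → 48.
13.5 cm = 5.31 inches; × 7.25 = 38.53 → 39 rows.

Cast on 48 stitches; work 39 rows.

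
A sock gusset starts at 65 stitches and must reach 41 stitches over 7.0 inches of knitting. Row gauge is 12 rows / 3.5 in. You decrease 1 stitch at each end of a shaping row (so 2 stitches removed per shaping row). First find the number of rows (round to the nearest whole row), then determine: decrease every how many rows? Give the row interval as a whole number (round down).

Decrease every 2nd row.

Rows = 7.0 × 3.429 = 24.0 → 24 rows.
Stitches to remove: 24 → 12 shaping rows (at 2 st each).
24 / 12 = 2.00 → every 2 rows.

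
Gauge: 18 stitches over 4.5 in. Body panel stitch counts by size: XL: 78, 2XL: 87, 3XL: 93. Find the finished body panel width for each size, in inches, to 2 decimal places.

XL 19.50 inches; 2XL 21.75 inches; 3XL 23.25 inches.

18/4.5 = 4 sts per in.
XL: 78 / 4 = 19.500 → 19.50 in.
2XL: 87 / 4 = 21.750 → 21.75 in.
3XL: 93 / 4 = 23.250 → 23.25 in.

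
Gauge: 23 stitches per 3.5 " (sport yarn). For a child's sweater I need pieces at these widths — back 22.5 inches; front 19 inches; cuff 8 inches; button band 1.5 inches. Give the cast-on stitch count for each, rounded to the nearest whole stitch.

back 148; front 125; cuff 53; button band 10.

Rate = 23/3.5 = 6.571 sts per in.
back: 22.5 × 6.571 = 147.86 → 148.
front: 19 × 6.571 = 124.86 → 125.
cuff: 8 × 6.571 = 52.57 → 53.
button band: 1.5 × 6.571 = 9.86 → 10.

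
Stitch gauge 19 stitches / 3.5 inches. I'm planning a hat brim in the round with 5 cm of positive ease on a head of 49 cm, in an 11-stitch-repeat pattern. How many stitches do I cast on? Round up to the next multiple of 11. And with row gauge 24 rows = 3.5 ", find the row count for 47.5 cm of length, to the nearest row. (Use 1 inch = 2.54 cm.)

Cast on 121 stitches; work 128 rows.

Finished = 49 + 5 = 54 cm.
54 cm × 1/2.54 = 21.26 inches.
19/3.5 = 5.429 sts per in; 21.26 × 5.429 = 115.41 sts.
Next multiple of 11 → 121.
47.5 cm = 18.70 inches; × 6.857 = 128.23 → 128 rows.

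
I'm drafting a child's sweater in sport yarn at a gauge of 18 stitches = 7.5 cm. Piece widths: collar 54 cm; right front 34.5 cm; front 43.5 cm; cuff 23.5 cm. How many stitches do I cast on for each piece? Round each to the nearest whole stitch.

Rate = 18/7.5 = 2.4 sts per cm.
collar: 54 × 2.4 = 129.60 → 130.
right front: 34.5 × 2.4 = 82.80 → 83.
front: 43.5 × 2.4 = 104.40 → 104.
cuff: 23.5 × 2.4 = 56.40 → 56.

collar 130; right front 83; front 104; cuff 56.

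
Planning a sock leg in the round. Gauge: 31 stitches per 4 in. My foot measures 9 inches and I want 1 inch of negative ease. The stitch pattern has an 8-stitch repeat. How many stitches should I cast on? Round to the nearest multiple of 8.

Finished = 9 − 1 = 8 inches.
31 / 4 = 7.75 sts/in.
8 × 7.75 = 62.00 sts.
Nearest multiple of 8: 64.

Cast on 64 stitches.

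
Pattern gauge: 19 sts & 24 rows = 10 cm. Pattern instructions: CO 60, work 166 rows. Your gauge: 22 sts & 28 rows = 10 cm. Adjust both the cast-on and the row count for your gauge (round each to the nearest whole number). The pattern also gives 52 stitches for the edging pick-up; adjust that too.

Stitches: 60 × 22/19 = 69.47 → 69.
Rows: 166 × 28/24 = 193.67 → 194.
edging pick-up: 52 × 22/19 = 60.21 → 60.

Cast on 69 stitches; work 194 rows; edging pick-up 60 stitches.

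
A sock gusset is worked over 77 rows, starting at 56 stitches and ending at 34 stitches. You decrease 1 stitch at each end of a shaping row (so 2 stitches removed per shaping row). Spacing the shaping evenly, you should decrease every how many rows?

Stitches to remove: |34 − 56| = 22.
Shaping rows needed: 22 / 2 = 11.
77 rows / 11 = every 7 rows.

Decrease every 7th row.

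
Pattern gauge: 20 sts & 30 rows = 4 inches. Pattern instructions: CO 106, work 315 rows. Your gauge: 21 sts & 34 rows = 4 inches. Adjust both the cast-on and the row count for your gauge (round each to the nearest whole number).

Cast on 111 stitches; work 357 rows.

Stitches: 106 × 21/20 = 111.30 → 111.
Rows: 315 × 34/30 = 357.00 → 357.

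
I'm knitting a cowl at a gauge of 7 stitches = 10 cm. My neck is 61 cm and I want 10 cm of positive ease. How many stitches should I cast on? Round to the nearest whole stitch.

Cast on 50 stitches.

Finished = 61 + 10 = 71 cm.
7 / 10 = 0.7 sts per cm.
71.00 × 0.7 = 49.70 sts.
→ 50 sts.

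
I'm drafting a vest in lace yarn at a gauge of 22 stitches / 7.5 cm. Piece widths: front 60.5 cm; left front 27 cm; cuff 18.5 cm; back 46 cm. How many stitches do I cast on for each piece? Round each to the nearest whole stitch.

front 177; left front 79; cuff 54; back 135.

Rate = 22/7.5 = 2.933 sts per cm.
front: 60.5 × 2.933 = 177.47 → 177.
left front: 27 × 2.933 = 79.20 → 79.
cuff: 18.5 × 2.933 = 54.27 → 54.
back: 46 × 2.933 = 134.93 → 135.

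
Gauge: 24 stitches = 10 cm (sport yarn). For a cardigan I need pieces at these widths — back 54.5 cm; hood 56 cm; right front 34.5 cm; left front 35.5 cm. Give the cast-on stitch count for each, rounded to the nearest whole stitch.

Rate = 24/10 = 2.4 sts per cm.
back: 54.5 × 2.4 = 130.80 → 131.
hood: 56 × 2.4 = 134.40 → 134.
right front: 34.5 × 2.4 = 82.80 → 83.
left front: 35.5 × 2.4 = 85.20 → 85.

back 131; hood 134; right front 83; left front 85.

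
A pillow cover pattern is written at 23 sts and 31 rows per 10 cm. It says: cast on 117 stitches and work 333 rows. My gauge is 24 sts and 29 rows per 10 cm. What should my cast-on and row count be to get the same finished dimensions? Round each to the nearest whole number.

Cast on 122 stitches; work 312 rows.

Stitches: 117 × 24/23 = 122.09 → 122.
Rows: 333 × 29/31 = 311.52 → 312.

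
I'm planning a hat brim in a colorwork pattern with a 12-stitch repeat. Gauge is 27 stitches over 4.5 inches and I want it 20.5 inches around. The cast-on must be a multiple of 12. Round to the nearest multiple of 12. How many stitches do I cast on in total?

27 / 4.5 = 6 sts per inch.
20.5 × 6 = 123.00 sts.
Nearest multiple of 12: 120.

Cast on 120 stitches.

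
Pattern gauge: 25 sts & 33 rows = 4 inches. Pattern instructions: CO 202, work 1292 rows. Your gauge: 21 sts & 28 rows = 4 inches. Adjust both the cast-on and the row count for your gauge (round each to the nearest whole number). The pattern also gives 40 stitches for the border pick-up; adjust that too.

Cast on 170 stitches; work 1096 rows; border pick-up 34 stitches.

Stitches: 202 × 21/25 = 169.68 → 170.
Rows: 1292 × 28/33 = 1096.24 → 1096.
border pick-up: 40 × 21/25 = 33.60 → 34.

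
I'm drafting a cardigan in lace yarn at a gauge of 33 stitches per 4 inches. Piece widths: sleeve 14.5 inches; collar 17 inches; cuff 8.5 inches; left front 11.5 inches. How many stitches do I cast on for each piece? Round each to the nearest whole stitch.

Rate = 33/4 = 8.25 sts per in.
sleeve: 14.5 × 8.25 = 119.62 → 120.
collar: 17 × 8.25 = 140.25 → 140.
cuff: 8.5 × 8.25 = 70.12 → 70.
left front: 11.5 × 8.25 = 94.88 → 95.

sleeve 120; collar 140; cuff 70; left front 95.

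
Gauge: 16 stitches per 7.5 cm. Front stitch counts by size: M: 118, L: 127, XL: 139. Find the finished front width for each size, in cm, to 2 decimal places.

16/7.5 = 2.133 sts per cm.
M: 118 / 2.133 = 55.312 → 55.31 cm.
L: 127 / 2.133 = 59.531 → 59.53 cm.
XL: 139 / 2.133 = 65.156 → 65.16 cm.

M 55.31 cm; L 59.53 cm; XL 65.16 cm.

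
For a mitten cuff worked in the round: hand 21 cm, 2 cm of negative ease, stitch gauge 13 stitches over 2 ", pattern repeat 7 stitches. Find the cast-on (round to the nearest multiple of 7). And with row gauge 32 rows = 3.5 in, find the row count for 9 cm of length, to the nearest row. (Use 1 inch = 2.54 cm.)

Finished = 21 − 2 = 19 cm.
19 cm × 1/2.54 = 7.48 inches.
13/2 = 6.5 sts per in; 7.48 × 6.5 = 48.62 sts.
Nearest multiple of 7 → 49.
9 cm = 3.54 inches; × 9.143 = 32.40 → 32 rows.

Cast on 49 stitches; work 32 rows.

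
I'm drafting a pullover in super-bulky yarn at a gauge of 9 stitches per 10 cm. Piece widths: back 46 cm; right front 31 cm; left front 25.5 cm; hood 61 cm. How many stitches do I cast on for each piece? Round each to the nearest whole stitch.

Rate = 9/10 = 0.9 sts per cm.
back: 46 × 0.9 = 41.40 → 41.
right front: 31 × 0.9 = 27.90 → 28.
left front: 25.5 × 0.9 = 22.95 → 23.
hood: 61 × 0.9 = 54.90 → 55.

back 41; right front 28; left front 23; hood 55.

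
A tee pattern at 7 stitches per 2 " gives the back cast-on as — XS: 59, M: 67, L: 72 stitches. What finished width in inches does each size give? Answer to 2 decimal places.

XS 16.86 inches; M 19.14 inches; L 20.57 inches.

7/2 = 3.5 sts per in.
XS: 59 / 3.5 = 16.857 → 16.86 in.
M: 67 / 3.5 = 19.143 → 19.14 in.
L: 72 / 3.5 = 20.571 → 20.57 in.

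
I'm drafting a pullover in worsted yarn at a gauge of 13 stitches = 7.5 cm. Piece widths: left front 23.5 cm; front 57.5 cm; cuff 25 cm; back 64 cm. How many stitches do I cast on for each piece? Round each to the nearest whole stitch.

Rate = 13/7.5 = 1.733 sts per cm.
left front: 23.5 × 1.733 = 40.73 → 41.
front: 57.5 × 1.733 = 99.67 → 100.
cuff: 25 × 1.733 = 43.33 → 43.
back: 64 × 1.733 = 110.93 → 111.

left front 41; front 100; cuff 43; back 111.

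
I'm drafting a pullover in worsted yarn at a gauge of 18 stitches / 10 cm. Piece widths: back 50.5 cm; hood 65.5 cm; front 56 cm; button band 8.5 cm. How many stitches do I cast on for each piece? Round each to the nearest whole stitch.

back 91; hood 118; front 101; button band 15.

Rate = 18/10 = 1.8 sts per cm.
back: 50.5 × 1.8 = 90.90 → 91.
hood: 65.5 × 1.8 = 117.90 → 118.
front: 56 × 1.8 = 100.80 → 101.
button band: 8.5 × 1.8 = 15.30 → 15.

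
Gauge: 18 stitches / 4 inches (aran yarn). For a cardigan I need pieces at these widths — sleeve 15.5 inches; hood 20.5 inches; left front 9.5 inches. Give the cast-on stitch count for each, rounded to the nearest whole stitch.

Rate = 18/4 = 4.5 sts per in.
sleeve: 15.5 × 4.5 = 69.75 → 70.
hood: 20.5 × 4.5 = 92.25 → 92.
left front: 9.5 × 4.5 = 42.75 → 43.

sleeve 70; hood 92; left front 43.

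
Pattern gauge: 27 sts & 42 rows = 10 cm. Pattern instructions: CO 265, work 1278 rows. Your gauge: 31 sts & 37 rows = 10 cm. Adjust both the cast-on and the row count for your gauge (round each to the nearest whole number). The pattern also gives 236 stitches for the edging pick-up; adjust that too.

Cast on 304 stitches; work 1126 rows; edging pick-up 271 stitches.

Stitches: 265 × 31/27 = 304.26 → 304.
Rows: 1278 × 37/42 = 1125.86 → 1126.
edging pick-up: 236 × 31/27 = 270.96 → 271.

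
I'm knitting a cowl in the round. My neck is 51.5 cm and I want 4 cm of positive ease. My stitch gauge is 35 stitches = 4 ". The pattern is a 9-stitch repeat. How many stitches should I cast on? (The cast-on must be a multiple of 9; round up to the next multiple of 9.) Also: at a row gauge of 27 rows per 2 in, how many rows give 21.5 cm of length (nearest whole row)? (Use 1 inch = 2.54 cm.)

Cast on 198 stitches; work 114 rows.

Finished = 51.5 + 4 = 55.5 cm.
55.5 cm × 1/2.54 = 21.85 inches.
35/4 = 8.75 sts per in; 21.85 × 8.75 = 191.19 sts.
Next multiple of 9 → 198.
21.5 cm = 8.46 inches; × 13.5 = 114.27 → 114 rows.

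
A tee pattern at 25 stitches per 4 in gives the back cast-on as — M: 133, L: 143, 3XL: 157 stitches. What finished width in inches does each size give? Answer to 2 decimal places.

25/4 = 6.25 sts per in.
M: 133 / 6.25 = 21.280 → 21.28 in.
L: 143 / 6.25 = 22.880 → 22.88 in.
3XL: 157 / 6.25 = 25.120 → 25.12 in.

M 21.28 inches; L 22.88 inches; 3XL 25.12 inches.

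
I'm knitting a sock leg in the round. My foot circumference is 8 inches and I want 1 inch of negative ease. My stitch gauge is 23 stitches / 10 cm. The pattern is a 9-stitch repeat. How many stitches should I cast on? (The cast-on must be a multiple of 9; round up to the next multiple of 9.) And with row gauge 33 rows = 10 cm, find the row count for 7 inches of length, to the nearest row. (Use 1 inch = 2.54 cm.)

Finished = 8 − 1 = 7 inches.
7 inches × 2.54 = 17.78 cm.
23/10 = 2.3 sts per cm; 17.78 × 2.3 = 40.89 sts.
Next multiple of 9 → 45.
7 inches = 17.78 cm; × 3.3 = 58.67 → 59 rows.

Cast on 45 stitches; work 59 rows.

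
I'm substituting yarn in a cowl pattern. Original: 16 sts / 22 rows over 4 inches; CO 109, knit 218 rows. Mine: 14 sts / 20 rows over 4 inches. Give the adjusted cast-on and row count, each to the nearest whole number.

Cast on 95 stitches; work 198 rows.

Stitches: 109 × 14/16 = 95.38 → 95.
Rows: 218 × 20/22 = 198.18 → 198.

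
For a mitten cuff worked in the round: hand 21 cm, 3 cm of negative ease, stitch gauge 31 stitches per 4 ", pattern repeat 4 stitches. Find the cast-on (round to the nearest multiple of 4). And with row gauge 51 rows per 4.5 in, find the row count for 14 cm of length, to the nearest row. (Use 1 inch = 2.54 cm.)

Cast on 56 stitches; work 62 rows.

Finished = 21 − 3 = 18 cm.
18 cm × 1/2.54 = 7.09 inches.
31/4 = 7.75 sts per in; 7.09 × 7.75 = 54.92 sts.
Nearest multiple of 4 → 56.
14 cm = 5.51 inches; × 11.333 = 62.47 → 62 rows.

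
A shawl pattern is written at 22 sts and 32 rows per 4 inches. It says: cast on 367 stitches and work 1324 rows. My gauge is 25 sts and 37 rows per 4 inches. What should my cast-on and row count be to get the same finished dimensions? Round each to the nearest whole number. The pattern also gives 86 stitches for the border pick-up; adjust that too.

Cast on 417 stitches; work 1531 rows; border pick-up 98 stitches.

Stitches: 367 × 25/22 = 417.05 → 417.
Rows: 1324 × 37/32 = 1530.88 → 1531.
border pick-up: 86 × 25/22 = 97.73 → 98.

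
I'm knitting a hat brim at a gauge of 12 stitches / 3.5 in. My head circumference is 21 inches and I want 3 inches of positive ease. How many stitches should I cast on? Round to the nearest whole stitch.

CO 82 sts.

Finished = 21 + 3 = 24 in.
12 / 3.5 = 3.429 sts per inch.
24.00 × 3.429 = 82.29 sts.
→ 82 sts.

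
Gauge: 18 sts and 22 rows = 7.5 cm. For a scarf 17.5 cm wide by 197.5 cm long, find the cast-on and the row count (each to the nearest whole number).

Cast on 42 stitches and work 579 rows.

Stitch gauge = 18/7.5 = 2.4 sts/cm; 17.5 × 2.4 = 42.00 → 42 sts.
Row gauge = 22/7.5 = 2.933 rows/cm; 197.5 × 2.933 = 579.33 → 579 rows.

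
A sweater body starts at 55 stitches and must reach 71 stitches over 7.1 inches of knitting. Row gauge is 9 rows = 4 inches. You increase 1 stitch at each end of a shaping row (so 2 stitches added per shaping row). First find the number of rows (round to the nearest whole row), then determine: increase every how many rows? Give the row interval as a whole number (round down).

Increase every 2nd row.

Rows = 7.1 × 2.25 = 16.0 → 16 rows.
Stitches to add: 16 → 8 shaping rows (at 2 st each).
16 / 8 = 2.00 → every 2 rows.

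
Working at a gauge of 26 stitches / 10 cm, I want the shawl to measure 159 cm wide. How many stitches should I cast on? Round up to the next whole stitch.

26 stitches / 10 cm = 2.6 stitches per cm.
159 × 2.6 = 413.40 stitches.
Round up → 414.

Cast on 414 stitches.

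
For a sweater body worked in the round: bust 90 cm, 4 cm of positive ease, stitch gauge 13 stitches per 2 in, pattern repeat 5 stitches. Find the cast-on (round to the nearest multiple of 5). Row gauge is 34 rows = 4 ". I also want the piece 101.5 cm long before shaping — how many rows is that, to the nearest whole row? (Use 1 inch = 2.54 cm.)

Cast on 240 stitches; work 340 rows.

Finished = 90 + 4 = 94 cm.
94 cm × 1/2.54 = 37.01 inches.
13/2 = 6.5 sts per in; 37.01 × 6.5 = 240.55 sts.
Nearest multiple of 5 → 240.
101.5 cm = 39.96 inches; × 8.5 = 339.67 → 340 rows.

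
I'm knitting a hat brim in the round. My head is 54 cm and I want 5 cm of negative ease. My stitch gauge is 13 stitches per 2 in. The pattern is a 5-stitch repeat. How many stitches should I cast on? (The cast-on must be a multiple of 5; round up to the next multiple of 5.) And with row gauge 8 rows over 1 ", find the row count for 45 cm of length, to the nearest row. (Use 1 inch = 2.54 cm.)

Cast on 130 stitches; work 142 rows.

Finished = 54 − 5 = 49 cm.
49 cm × 1/2.54 = 19.29 inches.
13/2 = 6.5 sts per in; 19.29 × 6.5 = 125.39 sts.
Next multiple of 5 → 130.
45 cm = 17.72 inches; × 8 = 141.73 → 142 rows.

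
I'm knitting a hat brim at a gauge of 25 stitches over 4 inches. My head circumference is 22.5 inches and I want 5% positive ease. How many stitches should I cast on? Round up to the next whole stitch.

Finished = 22.5 × 1.05 = 23.62 in.
25 / 4 = 6.25 sts per inch.
23.62 × 6.25 = 147.66 sts.
→ 148 sts.

148 stitches.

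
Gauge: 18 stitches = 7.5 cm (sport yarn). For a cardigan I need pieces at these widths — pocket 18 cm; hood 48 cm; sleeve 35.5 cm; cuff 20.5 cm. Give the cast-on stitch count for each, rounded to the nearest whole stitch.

pocket 43; hood 115; sleeve 85; cuff 49.

Rate = 18/7.5 = 2.4 sts per cm.
pocket: 18 × 2.4 = 43.20 → 43.
hood: 48 × 2.4 = 115.20 → 115.
sleeve: 35.5 × 2.4 = 85.20 → 85.
cuff: 20.5 × 2.4 = 49.20 → 49.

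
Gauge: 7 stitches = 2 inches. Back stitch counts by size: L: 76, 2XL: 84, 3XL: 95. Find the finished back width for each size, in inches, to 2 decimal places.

L 21.71 inches; 2XL 24.00 inches; 3XL 27.14 inches.

7/2 = 3.5 sts per in.
L: 76 / 3.5 = 21.714 → 21.71 in.
2XL: 84 / 3.5 = 24.000 → 24.00 in.
3XL: 95 / 3.5 = 27.143 → 27.14 in.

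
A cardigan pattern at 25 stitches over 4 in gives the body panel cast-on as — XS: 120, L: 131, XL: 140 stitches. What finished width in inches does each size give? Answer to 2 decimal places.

XS 19.20 inches; L 20.96 inches; XL 22.40 inches.

25/4 = 6.25 sts per in.
XS: 120 / 6.25 = 19.200 → 19.20 in.
L: 131 / 6.25 = 20.960 → 20.96 in.
XL: 140 / 6.25 = 22.400 → 22.40 in.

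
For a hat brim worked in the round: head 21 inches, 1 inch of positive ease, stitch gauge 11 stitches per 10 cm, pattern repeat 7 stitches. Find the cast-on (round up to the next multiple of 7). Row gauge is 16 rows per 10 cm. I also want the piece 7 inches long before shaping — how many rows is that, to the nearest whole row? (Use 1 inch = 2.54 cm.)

Cast on 63 stitches; work 28 rows.

Finished = 21 + 1 = 22 inches.
22 inches × 2.54 = 55.88 cm.
11/10 = 1.1 sts per cm; 55.88 × 1.1 = 61.47 sts.
Next multiple of 7 → 63.
7 inches = 17.78 cm; × 1.6 = 28.45 → 28 rows.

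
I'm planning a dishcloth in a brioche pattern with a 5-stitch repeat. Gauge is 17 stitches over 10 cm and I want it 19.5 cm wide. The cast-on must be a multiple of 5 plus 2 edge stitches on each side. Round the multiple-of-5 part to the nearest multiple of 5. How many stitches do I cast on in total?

34 stitches.

17 / 10 = 1.7 sts per cm.
19.5 × 1.7 = 33.15 sts.
Less 4 edge sts → 29.15 for the repeat.
Nearest multiple of 5: 30.
Add back 4 edge sts → 34.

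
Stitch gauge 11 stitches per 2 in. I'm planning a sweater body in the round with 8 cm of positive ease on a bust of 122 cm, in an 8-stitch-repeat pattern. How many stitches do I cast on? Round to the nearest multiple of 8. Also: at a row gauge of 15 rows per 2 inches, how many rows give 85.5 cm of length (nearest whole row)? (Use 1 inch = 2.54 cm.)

Cast on 280 stitches; work 252 rows.

Finished = 122 + 8 = 130 cm.
130 cm × 1/2.54 = 51.18 inches.
11/2 = 5.5 sts per in; 51.18 × 5.5 = 281.50 sts.
Nearest multiple of 8 → 280.
85.5 cm = 33.66 inches; × 7.5 = 252.46 → 252 rows.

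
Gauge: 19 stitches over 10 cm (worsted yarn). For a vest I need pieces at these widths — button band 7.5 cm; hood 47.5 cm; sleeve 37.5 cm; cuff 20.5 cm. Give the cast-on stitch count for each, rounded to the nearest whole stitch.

button band 14; hood 90; sleeve 71; cuff 39.

Rate = 19/10 = 1.9 sts per cm.
button band: 7.5 × 1.9 = 14.25 → 14.
hood: 47.5 × 1.9 = 90.25 → 90.
sleeve: 37.5 × 1.9 = 71.25 → 71.
cuff: 20.5 × 1.9 = 38.95 → 39.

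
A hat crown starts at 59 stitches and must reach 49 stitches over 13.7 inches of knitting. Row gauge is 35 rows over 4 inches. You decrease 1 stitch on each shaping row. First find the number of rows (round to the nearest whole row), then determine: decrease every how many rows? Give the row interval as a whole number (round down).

Decrease every 12th row.

Rows = 13.7 × 8.75 = 119.9 → 120 rows.
Stitches to remove: 10 → 10 shaping rows (at 1 st each).
120 / 10 = 12.00 → every 12 rows.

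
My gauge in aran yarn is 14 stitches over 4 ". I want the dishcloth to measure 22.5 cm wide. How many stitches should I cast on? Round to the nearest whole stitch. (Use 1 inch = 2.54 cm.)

Cast on 31 stitches.

22.5 cm = 8.86 in.
14 stitches / 4 in = 3.5 stitches per inch.
8.86 × 3.5 = 31.00 stitches.
Round to nearest → 31.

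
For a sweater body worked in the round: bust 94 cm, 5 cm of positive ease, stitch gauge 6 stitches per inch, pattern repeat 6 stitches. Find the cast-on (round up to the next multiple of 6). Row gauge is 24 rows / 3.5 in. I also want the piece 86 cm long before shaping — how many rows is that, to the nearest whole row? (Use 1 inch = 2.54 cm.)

Finished = 94 + 5 = 99 cm.
99 cm × 1/2.54 = 38.98 inches.
6/1 = 6 sts per in; 38.98 × 6 = 233.86 sts.
Next multiple of 6 → 234.
86 cm = 33.86 inches; × 6.857 = 232.17 → 232 rows.

Cast on 234 stitches; work 232 rows.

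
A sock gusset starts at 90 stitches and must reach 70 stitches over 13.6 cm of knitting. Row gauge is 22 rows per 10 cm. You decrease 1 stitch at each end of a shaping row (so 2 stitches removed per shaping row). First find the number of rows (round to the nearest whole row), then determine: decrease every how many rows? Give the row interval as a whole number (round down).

Decrease every 3rd row.

Rows = 13.6 × 2.2 = 29.9 → 30 rows.
Stitches to remove: 20 → 10 shaping rows (at 2 st each).
30 / 10 = 3.00 → every 3 rows.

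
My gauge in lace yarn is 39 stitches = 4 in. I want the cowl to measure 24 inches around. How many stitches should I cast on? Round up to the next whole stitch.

Cast on 234 stitches.

39 stitches / 4 in = 9.75 stitches per inch.
24 × 9.75 = 234.00 stitches.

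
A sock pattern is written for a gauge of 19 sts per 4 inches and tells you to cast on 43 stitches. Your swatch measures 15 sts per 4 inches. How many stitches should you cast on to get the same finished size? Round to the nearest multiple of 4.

Scale factor = 15 / 19 = 0.789.
43 × 15 / 19 = 33.95 sts.
→ 32 sts.

32 stitches.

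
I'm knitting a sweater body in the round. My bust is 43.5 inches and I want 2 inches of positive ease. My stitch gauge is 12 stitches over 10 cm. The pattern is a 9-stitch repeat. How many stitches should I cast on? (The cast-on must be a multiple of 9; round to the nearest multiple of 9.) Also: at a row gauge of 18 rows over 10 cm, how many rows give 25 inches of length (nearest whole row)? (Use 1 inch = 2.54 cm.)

Finished = 43.5 + 2 = 45.5 inches.
45.5 inches × 2.54 = 115.57 cm.
12/10 = 1.2 sts per cm; 115.57 × 1.2 = 138.68 sts.
Nearest multiple of 9 → 135.
25 inches = 63.50 cm; × 1.8 = 114.30 → 114 rows.

Cast on 135 stitches; work 114 rows.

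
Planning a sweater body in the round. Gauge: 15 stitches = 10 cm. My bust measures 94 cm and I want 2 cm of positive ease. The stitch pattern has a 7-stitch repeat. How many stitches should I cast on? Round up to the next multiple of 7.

Finished = 94 + 2 = 96 cm.
15 / 10 = 1.5 sts/cm.
96 × 1.5 = 144.00 sts.
Next multiple of 7: 147.

Cast on 147 stitches.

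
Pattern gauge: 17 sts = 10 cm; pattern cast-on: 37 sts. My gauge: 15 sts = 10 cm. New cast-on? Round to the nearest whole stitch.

Scale factor = 15 / 17 = 0.882.
37 × 15 / 17 = 32.65 sts.
→ 33 sts.

Cast on 33 stitches.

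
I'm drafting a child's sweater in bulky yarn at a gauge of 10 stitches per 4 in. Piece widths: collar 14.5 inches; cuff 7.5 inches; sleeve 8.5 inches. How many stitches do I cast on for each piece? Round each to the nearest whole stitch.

collar 36; cuff 19; sleeve 21.

Rate = 10/4 = 2.5 sts per in.
collar: 14.5 × 2.5 = 36.25 → 36.
cuff: 7.5 × 2.5 = 18.75 → 19.
sleeve: 8.5 × 2.5 = 21.25 → 21.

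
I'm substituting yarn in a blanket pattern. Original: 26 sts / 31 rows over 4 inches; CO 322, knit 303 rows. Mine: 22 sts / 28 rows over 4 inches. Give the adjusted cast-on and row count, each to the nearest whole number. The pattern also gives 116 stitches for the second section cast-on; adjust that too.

Stitches: 322 × 22/26 = 272.46 → 272.
Rows: 303 × 28/31 = 273.68 → 274.
second section cast-on: 116 × 22/26 = 98.15 → 98.

Cast on 272 stitches; work 274 rows; second section cast-on 98 stitches.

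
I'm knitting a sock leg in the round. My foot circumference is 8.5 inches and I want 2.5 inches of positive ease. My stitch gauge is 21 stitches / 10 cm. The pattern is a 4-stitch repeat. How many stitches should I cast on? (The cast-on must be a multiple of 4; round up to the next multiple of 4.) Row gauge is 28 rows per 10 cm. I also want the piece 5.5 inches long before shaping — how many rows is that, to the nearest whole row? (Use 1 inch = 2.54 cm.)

Cast on 60 stitches; work 39 rows.

Finished = 8.5 + 2.5 = 11 inches.
11 inches × 2.54 = 27.94 cm.
21/10 = 2.1 sts per cm; 27.94 × 2.1 = 58.67 sts.
Next multiple of 4 → 60.
5.5 inches = 13.97 cm; × 2.8 = 39.12 → 39 rows.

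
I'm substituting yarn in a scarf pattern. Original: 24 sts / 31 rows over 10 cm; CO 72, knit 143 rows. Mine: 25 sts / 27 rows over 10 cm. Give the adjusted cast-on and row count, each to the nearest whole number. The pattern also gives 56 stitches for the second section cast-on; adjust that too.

Cast on 75 stitches; work 125 rows; second section cast-on 58 stitches.

Stitches: 72 × 25/24 = 75.00 → 75.
Rows: 143 × 27/31 = 124.55 → 125.
second section cast-on: 56 × 25/24 = 58.33 → 58.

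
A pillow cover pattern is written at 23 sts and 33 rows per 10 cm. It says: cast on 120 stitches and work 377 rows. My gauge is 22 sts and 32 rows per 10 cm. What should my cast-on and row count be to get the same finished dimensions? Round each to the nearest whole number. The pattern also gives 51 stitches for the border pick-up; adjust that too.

Stitches: 120 × 22/23 = 114.78 → 115.
Rows: 377 × 32/33 = 365.58 → 366.
border pick-up: 51 × 22/23 = 48.78 → 49.

Cast on 115 stitches; work 366 rows; border pick-up 49 stitches.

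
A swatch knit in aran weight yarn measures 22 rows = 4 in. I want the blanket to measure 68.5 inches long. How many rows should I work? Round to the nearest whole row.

Work 377 rows.

22 rows / 4 in = 5.5 rows per inch.
68.5 × 5.5 = 376.75 rows.
Round to nearest → 377.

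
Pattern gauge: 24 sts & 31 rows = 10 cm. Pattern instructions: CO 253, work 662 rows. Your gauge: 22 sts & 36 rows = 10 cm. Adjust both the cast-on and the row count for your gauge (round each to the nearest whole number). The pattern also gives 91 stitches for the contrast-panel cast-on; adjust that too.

Stitches: 253 × 22/24 = 231.92 → 232.
Rows: 662 × 36/31 = 768.77 → 769.
contrast-panel cast-on: 91 × 22/24 = 83.42 → 83.

Cast on 232 stitches; work 769 rows; contrast-panel cast-on 83 stitches.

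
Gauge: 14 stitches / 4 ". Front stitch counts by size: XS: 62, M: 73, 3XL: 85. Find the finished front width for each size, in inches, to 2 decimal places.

XS 17.71 inches; M 20.86 inches; 3XL 24.29 inches.

14/4 = 3.5 sts per in.
XS: 62 / 3.5 = 17.714 → 17.71 in.
M: 73 / 3.5 = 20.857 → 20.86 in.
3XL: 85 / 3.5 = 24.286 → 24.29 in.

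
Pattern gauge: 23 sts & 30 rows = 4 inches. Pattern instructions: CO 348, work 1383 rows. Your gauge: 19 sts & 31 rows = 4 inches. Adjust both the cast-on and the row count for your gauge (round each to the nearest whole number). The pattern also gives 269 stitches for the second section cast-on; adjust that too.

Stitches: 348 × 19/23 = 287.48 → 287.
Rows: 1383 × 31/30 = 1429.10 → 1429.
second section cast-on: 269 × 19/23 = 222.22 → 222.

Cast on 287 stitches; work 1429 rows; second section cast-on 222 stitches.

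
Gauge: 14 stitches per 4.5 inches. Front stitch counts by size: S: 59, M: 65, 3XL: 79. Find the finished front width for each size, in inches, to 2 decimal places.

S 18.96 inches; M 20.89 inches; 3XL 25.39 inches.

14/4.5 = 3.111 sts per in.
S: 59 / 3.111 = 18.964 → 18.96 in.
M: 65 / 3.111 = 20.893 → 20.89 in.
3XL: 79 / 3.111 = 25.393 → 25.39 in.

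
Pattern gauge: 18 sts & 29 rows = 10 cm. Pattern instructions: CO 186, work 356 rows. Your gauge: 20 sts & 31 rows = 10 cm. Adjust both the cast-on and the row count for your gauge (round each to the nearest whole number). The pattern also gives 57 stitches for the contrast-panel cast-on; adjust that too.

Stitches: 186 × 20/18 = 206.67 → 207.
Rows: 356 × 31/29 = 380.55 → 381.
contrast-panel cast-on: 57 × 20/18 = 63.33 → 63.

Cast on 207 stitches; work 381 rows; contrast-panel cast-on 63 stitches.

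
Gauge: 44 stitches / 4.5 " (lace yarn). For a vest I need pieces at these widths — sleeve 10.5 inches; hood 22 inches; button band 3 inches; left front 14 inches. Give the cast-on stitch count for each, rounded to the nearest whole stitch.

sleeve 103; hood 215; button band 29; left front 137.

Rate = 44/4.5 = 9.778 sts per in.
sleeve: 10.5 × 9.778 = 102.67 → 103.
hood: 22 × 9.778 = 215.11 → 215.
button band: 3 × 9.778 = 29.33 → 29.
left front: 14 × 9.778 = 136.89 → 137.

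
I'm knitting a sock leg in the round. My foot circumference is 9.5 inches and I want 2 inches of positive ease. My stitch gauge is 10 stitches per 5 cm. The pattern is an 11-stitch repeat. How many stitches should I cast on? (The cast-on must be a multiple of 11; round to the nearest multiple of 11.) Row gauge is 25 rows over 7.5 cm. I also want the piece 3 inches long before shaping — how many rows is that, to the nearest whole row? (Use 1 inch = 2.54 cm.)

Finished = 9.5 + 2 = 11.5 inches.
11.5 inches × 2.54 = 29.21 cm.
10/5 = 2 sts per cm; 29.21 × 2 = 58.42 sts.
Nearest multiple of 11 → 55.
3 inches = 7.62 cm; × 3.333 = 25.40 → 25 rows.

Cast on 55 stitches; work 25 rows.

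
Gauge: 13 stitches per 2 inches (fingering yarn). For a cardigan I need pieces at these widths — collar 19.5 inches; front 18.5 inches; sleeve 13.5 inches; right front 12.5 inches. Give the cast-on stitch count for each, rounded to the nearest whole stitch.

collar 127; front 120; sleeve 88; right front 81.

Rate = 13/2 = 6.5 sts per in.
collar: 19.5 × 6.5 = 126.75 → 127.
front: 18.5 × 6.5 = 120.25 → 120.
sleeve: 13.5 × 6.5 = 87.75 → 88.
right front: 12.5 × 6.5 = 81.25 → 81.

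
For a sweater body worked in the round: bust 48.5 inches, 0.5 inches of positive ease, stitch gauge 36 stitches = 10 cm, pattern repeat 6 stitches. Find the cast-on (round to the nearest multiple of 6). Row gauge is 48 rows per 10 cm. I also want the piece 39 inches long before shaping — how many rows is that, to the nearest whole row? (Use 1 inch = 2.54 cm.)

Finished = 48.5 + 0.5 = 49 inches.
49 inches × 2.54 = 124.46 cm.
36/10 = 3.6 sts per cm; 124.46 × 3.6 = 448.06 sts.
Nearest multiple of 6 → 450.
39 inches = 99.06 cm; × 4.8 = 475.49 → 475 rows.

Cast on 450 stitches; work 475 rows.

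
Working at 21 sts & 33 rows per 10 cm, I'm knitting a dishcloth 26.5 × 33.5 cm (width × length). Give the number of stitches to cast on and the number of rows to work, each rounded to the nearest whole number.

Stitch gauge = 21/10 = 2.1 sts/cm; 26.5 × 2.1 = 55.65 → 56 sts.
Row gauge = 33/10 = 3.3 rows/cm; 33.5 × 3.3 = 110.55 → 111 rows.

Cast on 56 stitches and work 111 rows.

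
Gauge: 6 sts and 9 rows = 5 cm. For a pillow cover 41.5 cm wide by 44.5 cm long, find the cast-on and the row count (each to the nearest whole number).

Stitch gauge = 6/5 = 1.2 sts/cm; 41.5 × 1.2 = 49.80 → 50 sts.
Row gauge = 9/5 = 1.8 rows/cm; 44.5 × 1.8 = 80.10 → 80 rows.

Cast on 50 stitches and work 80 rows.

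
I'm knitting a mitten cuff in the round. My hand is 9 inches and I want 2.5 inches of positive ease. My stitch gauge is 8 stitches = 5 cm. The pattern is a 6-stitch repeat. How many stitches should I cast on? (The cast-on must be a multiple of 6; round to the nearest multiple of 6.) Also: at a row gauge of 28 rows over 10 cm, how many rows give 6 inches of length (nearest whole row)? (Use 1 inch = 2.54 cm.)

Finished = 9 + 2.5 = 11.5 inches.
11.5 inches × 2.54 = 29.21 cm.
8/5 = 1.6 sts per cm; 29.21 × 1.6 = 46.74 sts.
Nearest multiple of 6 → 48.
6 inches = 15.24 cm; × 2.8 = 42.67 → 43 rows.

Cast on 48 stitches; work 43 rows.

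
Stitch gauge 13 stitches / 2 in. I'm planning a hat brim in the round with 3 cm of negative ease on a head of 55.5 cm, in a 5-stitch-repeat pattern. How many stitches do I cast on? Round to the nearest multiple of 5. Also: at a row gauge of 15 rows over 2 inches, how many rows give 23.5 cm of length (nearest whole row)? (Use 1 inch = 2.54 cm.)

Finished = 55.5 − 3 = 52.5 cm.
52.5 cm × 1/2.54 = 20.67 inches.
13/2 = 6.5 sts per in; 20.67 × 6.5 = 134.35 sts.
Nearest multiple of 5 → 135.
23.5 cm = 9.25 inches; × 7.5 = 69.39 → 69 rows.

Cast on 135 stitches; work 69 rows.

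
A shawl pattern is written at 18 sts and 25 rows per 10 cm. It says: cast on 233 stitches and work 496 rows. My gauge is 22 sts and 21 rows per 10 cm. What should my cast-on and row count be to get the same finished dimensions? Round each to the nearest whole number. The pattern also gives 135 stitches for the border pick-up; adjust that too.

Cast on 285 stitches; work 417 rows; border pick-up 165 stitches.

Stitches: 233 × 22/18 = 284.78 → 285.
Rows: 496 × 21/25 = 416.64 → 417.
border pick-up: 135 × 22/18 = 165.00 → 165.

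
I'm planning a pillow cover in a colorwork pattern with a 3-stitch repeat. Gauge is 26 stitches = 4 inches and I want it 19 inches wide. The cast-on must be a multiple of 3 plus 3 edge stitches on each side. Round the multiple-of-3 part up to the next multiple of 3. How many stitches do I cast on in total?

CO 126 sts.

26 / 4 = 6.5 sts per inch.
19 × 6.5 = 123.50 sts.
Less 6 edge sts → 117.50 for the repeat.
Next multiple of 3: 120.
Add back 6 edge sts → 126.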